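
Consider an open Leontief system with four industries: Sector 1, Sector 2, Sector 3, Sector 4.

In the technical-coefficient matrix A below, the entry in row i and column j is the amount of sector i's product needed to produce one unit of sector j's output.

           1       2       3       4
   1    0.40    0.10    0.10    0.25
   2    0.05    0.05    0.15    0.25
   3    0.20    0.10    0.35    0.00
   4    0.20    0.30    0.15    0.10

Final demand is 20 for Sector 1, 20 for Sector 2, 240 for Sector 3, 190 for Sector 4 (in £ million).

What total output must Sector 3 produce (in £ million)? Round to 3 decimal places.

I − A =
  [   0.60    -0.10    -0.10    -0.25]
  [  -0.05     0.95    -0.15    -0.25]
  [  -0.20    -0.10     0.65     0.00]
  [  -0.20    -0.30    -0.15     0.90]
Compute the cofactors C_ij = (−1)^(i+j)·(3×3 minor ij) of I−A; the adjugate is their transpose:
adj(I−A) = Cᵀ =
  [ 0.489750   0.120000   0.142125   0.169375]
  [ 0.096250   0.293000   0.107375   0.108125]
  [ 0.165500   0.082000   0.407250   0.068750]
  [ 0.168500   0.138000   0.135250   0.335750]
det(I−A) = Σ_j (I−A)_1j·C_1j = (0.60)(0.489750) + (-0.10)(0.096250) + (-0.10)(0.165500) + (-0.25)(0.168500) = 0.22555
(I − A)⁻¹ = adj(I−A) / det(I−A) ≈
  [   2.1714     0.5320     0.6301     0.7509]
  [   0.4267     1.2990     0.4761     0.4794]
  [   0.7338     0.3636     1.8056     0.3048]
  [   0.7471     0.6118     0.5996     1.4886]
x = (I − A)⁻¹ d = adj(I−A)·d / det(I−A), with det(I−A) = 0.22555:
  x_1 = (0.489750·20 + 0.120000·20 + 0.142125·240 + 0.169375·190) / 0.22555 = 78.48625 / 0.22555 ≈ 347.977
  x_2 = (0.096250·20 + 0.293000·20 + 0.107375·240 + 0.108125·190) / 0.22555 = 54.09875 / 0.22555 ≈ 239.853
  x_3 = (0.165500·20 + 0.082000·20 + 0.407250·240 + 0.068750·190) / 0.22555 = 115.7525 / 0.22555 ≈ 513.201
  x_4 = (0.168500·20 + 0.138000·20 + 0.135250·240 + 0.335750·190) / 0.22555 = 102.3825 / 0.22555 ≈ 453.924

x_3 = 513.201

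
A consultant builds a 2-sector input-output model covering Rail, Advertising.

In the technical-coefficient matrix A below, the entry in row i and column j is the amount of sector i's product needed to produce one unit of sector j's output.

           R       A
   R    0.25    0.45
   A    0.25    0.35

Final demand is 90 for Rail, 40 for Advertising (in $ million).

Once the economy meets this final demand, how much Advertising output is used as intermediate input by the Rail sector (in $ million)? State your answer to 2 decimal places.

I − A =
  [   0.75    -0.45]
  [  -0.25     0.65]
det(I−A) = (0.75)(0.65) − (-0.45)(-0.25) = 0.3750
adj(I−A) = [[0.65, 0.45], [0.25, 0.75]]
(I − A)⁻¹ = adj(I−A) / det(I−A) ≈
  [   1.7333     1.2000]
  [   0.6667     2.0000]
First solve x = (I − A)⁻¹ d = adj(I−A)·d / det(I−A); in particular x_R = (0.65·90 + 0.45·40) / 0.3750 = 76.50 / 0.3750 = 204.0000.
Intermediate flow from A to R: z_AR = a_AR · x_R = 0.25 × 76.50 / 0.3750 = 19.125 / 0.3750 = 51.00.

z_AR = 51.00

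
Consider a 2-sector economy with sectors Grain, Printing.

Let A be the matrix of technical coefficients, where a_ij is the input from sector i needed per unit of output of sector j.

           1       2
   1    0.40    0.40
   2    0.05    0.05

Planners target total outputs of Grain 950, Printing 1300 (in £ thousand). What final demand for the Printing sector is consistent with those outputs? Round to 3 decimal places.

d_2 = 1187.500

I − A =
  [   0.60    -0.40]
  [  -0.05     0.95]
d = (I − A) x:
  d_1 = (+0.60)·950 + (-0.40)·1300 = 50.000
  d_2 = (-0.05)·950 + (+0.95)·1300 = 1187.500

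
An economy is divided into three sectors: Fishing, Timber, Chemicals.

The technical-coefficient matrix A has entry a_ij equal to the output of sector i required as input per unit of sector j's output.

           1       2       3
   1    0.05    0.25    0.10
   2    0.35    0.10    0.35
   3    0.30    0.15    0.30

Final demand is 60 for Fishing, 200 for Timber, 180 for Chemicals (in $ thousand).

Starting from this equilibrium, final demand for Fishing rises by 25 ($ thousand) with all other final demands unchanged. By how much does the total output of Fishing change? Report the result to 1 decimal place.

I − A =
  [   0.95    -0.25    -0.10]
  [  -0.35     0.90    -0.35]
  [  -0.30    -0.15     0.70]
Cofactors of I−A, C_ij = (−1)^(i+j)·(minor ij) (rows/columns in the sector order above):
  C_11 = (0.90)(0.70) − (-0.35)(-0.15) = 0.5775
  C_12 = −[(-0.35)(0.70) − (-0.35)(-0.30)] = 0.3500
  C_13 = (-0.35)(-0.15) − (0.90)(-0.30) = 0.3225
  C_21 = −[(-0.25)(0.70) − (-0.10)(-0.15)] = 0.1900
  C_22 = (0.95)(0.70) − (-0.10)(-0.30) = 0.6350
  C_23 = −[(0.95)(-0.15) − (-0.25)(-0.30)] = 0.2175
  C_31 = (-0.25)(-0.35) − (-0.10)(0.90) = 0.1775
  C_32 = −[(0.95)(-0.35) − (-0.10)(-0.35)] = 0.3675
  C_33 = (0.95)(0.90) − (-0.25)(-0.35) = 0.7675
det(I−A) = Σ_j (I−A)_1j·C_1j = (0.95)(0.5775) + (-0.25)(0.3500) + (-0.10)(0.3225) = 0.428875
adj(I−A) = Cᵀ =
  [ 0.5775   0.1900   0.1775]
  [ 0.3500   0.6350   0.3675]
  [ 0.3225   0.2175   0.7675]
(I − A)⁻¹ = adj(I−A) / det(I−A) ≈
  [   1.3465     0.4430     0.4139]
  [   0.8161     1.4806     0.8569]
  [   0.7520     0.5071     1.7896]
Δx = (I − A)⁻¹ Δd with Δd having +25 in the Fishing component and 0 elsewhere.
So Δx_1 = L_11 · (+25), where L_11 = adj(I−A)_11 / det(I−A) = 0.5775 / 0.428875.
Δx_1 = 0.5775 × (+25) / 0.428875 = 14.4375 / 0.428875 ≈ 33.7.

Δx_1 = 33.7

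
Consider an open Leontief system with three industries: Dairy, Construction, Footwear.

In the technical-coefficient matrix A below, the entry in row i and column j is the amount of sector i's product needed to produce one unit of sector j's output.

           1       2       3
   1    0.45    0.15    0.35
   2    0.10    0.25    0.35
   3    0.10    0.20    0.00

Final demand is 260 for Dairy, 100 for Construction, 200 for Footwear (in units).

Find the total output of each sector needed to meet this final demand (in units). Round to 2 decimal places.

I − A =
  [   0.55    -0.15    -0.35]
  [  -0.10     0.75    -0.35]
  [  -0.10    -0.20     1.00]
Cofactors of I−A, C_ij = (−1)^(i+j)·(minor ij) (rows/columns in the sector order above):
  C_11 = (0.75)(1.00) − (-0.35)(-0.20) = 0.6800
  C_12 = −[(-0.10)(1.00) − (-0.35)(-0.10)] = 0.1350
  C_13 = (-0.10)(-0.20) − (0.75)(-0.10) = 0.0950
  C_21 = −[(-0.15)(1.00) − (-0.35)(-0.20)] = 0.2200
  C_22 = (0.55)(1.00) − (-0.35)(-0.10) = 0.5150
  C_23 = −[(0.55)(-0.20) − (-0.15)(-0.10)] = 0.1250
  C_31 = (-0.15)(-0.35) − (-0.35)(0.75) = 0.3150
  C_32 = −[(0.55)(-0.35) − (-0.35)(-0.10)] = 0.2275
  C_33 = (0.55)(0.75) − (-0.15)(-0.10) = 0.3975
det(I−A) = Σ_j (I−A)_1j·C_1j = (0.55)(0.6800) + (-0.15)(0.1350) + (-0.35)(0.0950) = 0.3205
adj(I−A) = Cᵀ =
  [ 0.6800   0.2200   0.3150]
  [ 0.1350   0.5150   0.2275]
  [ 0.0950   0.1250   0.3975]
(I − A)⁻¹ = adj(I−A) / det(I−A) ≈
  [   2.1217     0.6864     0.9828]
  [   0.4212     1.6069     0.7098]
  [   0.2964     0.3900     1.2402]
x = (I − A)⁻¹ d = adj(I−A)·d / det(I−A), with det(I−A) = 0.3205:
  x_1 = (0.6800·260 + 0.2200·100 + 0.3150·200) / 0.3205 = 261.80 / 0.3205 ≈ 816.85
  x_2 = (0.1350·260 + 0.5150·100 + 0.2275·200) / 0.3205 = 132.10 / 0.3205 ≈ 412.17
  x_3 = (0.0950·260 + 0.1250·100 + 0.3975·200) / 0.3205 = 116.70 / 0.3205 ≈ 364.12

x_1 = 816.85, x_2 = 412.17, x_3 = 364.12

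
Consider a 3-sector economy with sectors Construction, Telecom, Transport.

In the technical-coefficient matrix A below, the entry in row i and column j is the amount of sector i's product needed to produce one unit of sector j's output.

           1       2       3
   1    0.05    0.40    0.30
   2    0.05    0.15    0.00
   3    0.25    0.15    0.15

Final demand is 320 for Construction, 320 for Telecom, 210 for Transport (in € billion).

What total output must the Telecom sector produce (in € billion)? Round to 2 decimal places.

I − A =
  [   0.95    -0.40    -0.30]
  [  -0.05     0.85     0.00]
  [  -0.25    -0.15     0.85]
Cofactors of I−A, C_ij = (−1)^(i+j)·(minor ij) (rows/columns in the sector order above):
  C_11 = (0.85)(0.85) − (0.00)(-0.15) = 0.7225
  C_12 = −[(-0.05)(0.85) − (0.00)(-0.25)] = 0.0425
  C_13 = (-0.05)(-0.15) − (0.85)(-0.25) = 0.2200
  C_21 = −[(-0.40)(0.85) − (-0.30)(-0.15)] = 0.3850
  C_22 = (0.95)(0.85) − (-0.30)(-0.25) = 0.7325
  C_23 = −[(0.95)(-0.15) − (-0.40)(-0.25)] = 0.2425
  C_31 = (-0.40)(0.00) − (-0.30)(0.85) = 0.2550
  C_32 = −[(0.95)(0.00) − (-0.30)(-0.05)] = 0.0150
  C_33 = (0.95)(0.85) − (-0.40)(-0.05) = 0.7875
det(I−A) = Σ_j (I−A)_1j·C_1j = (0.95)(0.7225) + (-0.40)(0.0425) + (-0.30)(0.2200) = 0.603375
adj(I−A) = Cᵀ =
  [ 0.7225   0.3850   0.2550]
  [ 0.0425   0.7325   0.0150]
  [ 0.2200   0.2425   0.7875]
(I − A)⁻¹ = adj(I−A) / det(I−A) ≈
  [   1.1974     0.6381     0.4226]
  [   0.0704     1.2140     0.0249]
  [   0.3646     0.4019     1.3052]
x = (I − A)⁻¹ d = adj(I−A)·d / det(I−A), with det(I−A) = 0.603375:
  x_1 = (0.7225·320 + 0.3850·320 + 0.2550·210) / 0.603375 = 407.95 / 0.603375 ≈ 676.11
  x_2 = (0.0425·320 + 0.7325·320 + 0.0150·210) / 0.603375 = 251.15 / 0.603375 ≈ 416.24
  x_3 = (0.2200·320 + 0.2425·320 + 0.7875·210) / 0.603375 = 313.375 / 0.603375 ≈ 519.37

x_2 = 416.24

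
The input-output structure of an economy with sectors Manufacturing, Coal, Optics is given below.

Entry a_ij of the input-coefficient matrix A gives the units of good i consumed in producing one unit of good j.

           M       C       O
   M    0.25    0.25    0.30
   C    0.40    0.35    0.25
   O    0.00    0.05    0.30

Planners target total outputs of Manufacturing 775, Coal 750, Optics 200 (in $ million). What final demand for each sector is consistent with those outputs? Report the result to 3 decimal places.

I − A =
  [   0.75    -0.25    -0.30]
  [  -0.40     0.65    -0.25]
  [   0.00    -0.05     0.70]
d = (I − A) x:
  d_M = (+0.75)·775 + (-0.25)·750 + (-0.30)·200 = 333.750
  d_C = (-0.40)·775 + (+0.65)·750 + (-0.25)·200 = 127.500
  d_O = (+0.00)·775 + (-0.05)·750 + (+0.70)·200 = 102.500

d_M = 333.750, d_C = 127.500, d_O = 102.500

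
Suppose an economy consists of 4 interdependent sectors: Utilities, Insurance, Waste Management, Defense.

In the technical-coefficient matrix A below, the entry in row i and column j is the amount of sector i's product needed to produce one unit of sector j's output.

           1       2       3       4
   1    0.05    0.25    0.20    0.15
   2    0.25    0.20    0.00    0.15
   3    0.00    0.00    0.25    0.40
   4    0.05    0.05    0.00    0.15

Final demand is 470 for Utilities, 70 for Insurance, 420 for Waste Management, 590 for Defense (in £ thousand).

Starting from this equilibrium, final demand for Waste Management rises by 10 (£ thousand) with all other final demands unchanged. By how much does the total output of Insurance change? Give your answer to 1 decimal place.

Δx_2 = 1.0

I − A =
  [   0.95    -0.25    -0.20    -0.15]
  [  -0.25     0.80     0.00    -0.15]
  [   0.00     0.00     0.75    -0.40]
  [  -0.05    -0.05     0.00     0.85]
Compute the cofactors C_ij = (−1)^(i+j)·(3×3 minor ij) of I−A; the adjugate is their transpose:
adj(I−A) = Cᵀ =
  [ 0.504375   0.169000   0.134500   0.182125]
  [ 0.165000   0.596000   0.044000   0.155000]
  [ 0.021000   0.024000   0.576000   0.279000]
  [ 0.039375   0.045000   0.010500   0.523125]
det(I−A) = Σ_j (I−A)_1j·C_1j = (0.95)(0.504375) + (-0.25)(0.165000) + (-0.20)(0.021000) + (-0.15)(0.039375) = 0.4278
(I − A)⁻¹ = adj(I−A) / det(I−A) ≈
  [   1.1790     0.3950     0.3144     0.4257]
  [   0.3857     1.3932     0.1029     0.3623]
  [   0.0491     0.0561     1.3464     0.6522]
  [   0.0920     0.1052     0.0245     1.2228]
Δx = (I − A)⁻¹ Δd with Δd having +10 in the Waste Management component and 0 elsewhere.
So Δx_2 = L_23 · (+10), where L_23 = adj(I−A)_23 / det(I−A) = 0.044000 / 0.4278.
Δx_2 = 0.044000 × (+10) / 0.4278 = 0.44 / 0.4278 ≈ 1.0.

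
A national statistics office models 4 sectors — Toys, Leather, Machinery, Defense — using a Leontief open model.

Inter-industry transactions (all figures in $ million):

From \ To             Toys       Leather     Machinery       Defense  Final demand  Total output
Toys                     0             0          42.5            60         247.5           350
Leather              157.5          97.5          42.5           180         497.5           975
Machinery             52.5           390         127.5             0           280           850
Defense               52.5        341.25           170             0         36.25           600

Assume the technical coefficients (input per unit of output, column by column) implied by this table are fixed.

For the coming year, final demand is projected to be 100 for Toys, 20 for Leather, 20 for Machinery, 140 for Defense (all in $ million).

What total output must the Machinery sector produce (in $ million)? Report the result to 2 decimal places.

Technical coefficients a_ij = z_ij / X_j:
  a_11 = 0/350 = 0.00, a_21 = 157.5/350 = 0.45, a_31 = 52.5/350 = 0.15, a_41 = 52.5/350 = 0.15
  a_12 = 0/975 = 0.00, a_22 = 97.5/975 = 0.10, a_32 = 390/975 = 0.40, a_42 = 341.25/975 = 0.35
  a_13 = 42.5/850 = 0.05, a_23 = 42.5/850 = 0.05, a_33 = 127.5/850 = 0.15, a_43 = 170/850 = 0.20
  a_14 = 60/600 = 0.10, a_24 = 180/600 = 0.30, a_34 = 0/600 = 0.00, a_44 = 0/600 = 0.00
I − A =
  [   1.00     0.00    -0.05    -0.10]
  [  -0.45     0.90    -0.05    -0.30]
  [  -0.15    -0.40     0.85     0.00]
  [  -0.15    -0.35    -0.20     1.00]
Compute the cofactors C_ij = (−1)^(i+j)·(3×3 minor ij) of I−A; the adjugate is their transpose:
adj(I−A) = Cᵀ =
  [ 0.631750   0.057750   0.059500   0.080500]
  [ 0.437250   0.826750   0.143000   0.291750]
  [ 0.317250   0.399250   0.765750   0.151500]
  [ 0.311250   0.377875   0.212125   0.729250]
det(I−A) = Σ_j (I−A)_1j·C_1j = (1.00)(0.631750) + (0.00)(0.437250) + (-0.05)(0.317250) + (-0.10)(0.311250) = 0.5847625
(I − A)⁻¹ = adj(I−A) / det(I−A) ≈
  [   1.0804     0.0988     0.1018     0.1377]
  [   0.7477     1.4138     0.2445     0.4989]
  [   0.5425     0.6828     1.3095     0.2591]
  [   0.5323     0.6462     0.3628     1.2471]
x = (I − A)⁻¹ d = adj(I−A)·d / det(I−A), with det(I−A) = 0.5847625:
  x_1 = (0.631750·100 + 0.057750·20 + 0.059500·20 + 0.080500·140) / 0.5847625 = 76.79 / 0.5847625 ≈ 131.32
  x_2 = (0.437250·100 + 0.826750·20 + 0.143000·20 + 0.291750·140) / 0.5847625 = 103.965 / 0.5847625 ≈ 177.79
  x_3 = (0.317250·100 + 0.399250·20 + 0.765750·20 + 0.151500·140) / 0.5847625 = 76.235 / 0.5847625 ≈ 130.37
  x_4 = (0.311250·100 + 0.377875·20 + 0.212125·20 + 0.729250·140) / 0.5847625 = 145.02 / 0.5847625 ≈ 248.00

x_3 = 130.37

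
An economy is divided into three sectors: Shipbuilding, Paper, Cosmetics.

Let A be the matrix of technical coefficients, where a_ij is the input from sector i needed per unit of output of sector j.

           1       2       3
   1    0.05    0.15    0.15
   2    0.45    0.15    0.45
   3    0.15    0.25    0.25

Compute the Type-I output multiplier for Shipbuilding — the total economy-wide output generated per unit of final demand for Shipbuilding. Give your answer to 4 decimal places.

m_1 = 2.9104

I − A =
  [   0.95    -0.15    -0.15]
  [  -0.45     0.85    -0.45]
  [  -0.15    -0.25     0.75]
Cofactors of I−A, C_ij = (−1)^(i+j)·(minor ij) (rows/columns in the sector order above):
  C_11 = (0.85)(0.75) − (-0.45)(-0.25) = 0.5250
  C_12 = −[(-0.45)(0.75) − (-0.45)(-0.15)] = 0.4050
  C_13 = (-0.45)(-0.25) − (0.85)(-0.15) = 0.2400
  C_21 = −[(-0.15)(0.75) − (-0.15)(-0.25)] = 0.1500
  C_22 = (0.95)(0.75) − (-0.15)(-0.15) = 0.6900
  C_23 = −[(0.95)(-0.25) − (-0.15)(-0.15)] = 0.2600
  C_31 = (-0.15)(-0.45) − (-0.15)(0.85) = 0.1950
  C_32 = −[(0.95)(-0.45) − (-0.15)(-0.45)] = 0.4950
  C_33 = (0.95)(0.85) − (-0.15)(-0.45) = 0.7400
det(I−A) = Σ_j (I−A)_1j·C_1j = (0.95)(0.5250) + (-0.15)(0.4050) + (-0.15)(0.2400) = 0.4020
adj(I−A) = Cᵀ =
  [ 0.5250   0.1500   0.1950]
  [ 0.4050   0.6900   0.4950]
  [ 0.2400   0.2600   0.7400]
(I − A)⁻¹ = adj(I−A) / det(I−A) ≈
  [   1.30597     0.37313     0.48507]
  [   1.00746     1.71642     1.23134]
  [   0.59701     0.64677     1.84080]
The output multiplier for sector j is the column-j sum of the Leontief inverse (I − A)⁻¹ = adj(I−A) / det(I−A).
Column 1 of adj(I−A): (0.5250, 0.4050, 0.2400); det(I−A) = 0.4020.
m_1 = (0.5250 + 0.4050 + 0.2400) / 0.4020 = 1.17 / 0.4020 ≈ 2.9104.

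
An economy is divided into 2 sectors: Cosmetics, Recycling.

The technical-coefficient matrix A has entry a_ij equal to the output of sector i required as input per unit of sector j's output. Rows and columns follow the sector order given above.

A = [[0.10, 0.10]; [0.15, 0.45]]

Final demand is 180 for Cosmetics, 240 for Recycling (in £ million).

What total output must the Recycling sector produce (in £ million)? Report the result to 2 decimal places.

x_R = 506.25

I − A =
  [   0.90    -0.10]
  [  -0.15     0.55]
det(I−A) = (0.90)(0.55) − (-0.10)(-0.15) = 0.4800
adj(I−A) = [[0.55, 0.10], [0.15, 0.90]]
(I − A)⁻¹ = adj(I−A) / det(I−A) ≈
  [   1.1458     0.2083]
  [   0.3125     1.8750]
x = (I − A)⁻¹ d = adj(I−A)·d / det(I−A), with det(I−A) = 0.4800:
  x_C = (0.55·180 + 0.10·240) / 0.4800 = 123.00 / 0.4800 = 256.25
  x_R = (0.15·180 + 0.90·240) / 0.4800 = 243.00 / 0.4800 = 506.25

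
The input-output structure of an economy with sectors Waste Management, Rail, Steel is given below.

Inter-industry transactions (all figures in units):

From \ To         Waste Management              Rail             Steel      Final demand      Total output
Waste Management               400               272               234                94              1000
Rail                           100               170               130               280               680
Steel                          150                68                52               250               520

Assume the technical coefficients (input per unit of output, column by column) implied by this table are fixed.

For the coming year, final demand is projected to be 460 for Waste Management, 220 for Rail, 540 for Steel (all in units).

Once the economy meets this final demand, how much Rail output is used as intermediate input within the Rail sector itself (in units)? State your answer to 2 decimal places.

z_RR = 235.93

Technical coefficients a_ij = z_ij / X_j:
  a_WW = 400/1000 = 0.40, a_RW = 100/1000 = 0.10, a_SW = 150/1000 = 0.15
  a_WR = 272/680 = 0.40, a_RR = 170/680 = 0.25, a_SR = 68/680 = 0.10
  a_WS = 234/520 = 0.45, a_RS = 130/520 = 0.25, a_SS = 52/520 = 0.10
I − A =
  [   0.60    -0.40    -0.45]
  [  -0.10     0.75    -0.25]
  [  -0.15    -0.10     0.90]
Cofactors of I−A, C_ij = (−1)^(i+j)·(minor ij) (rows/columns in the sector order above):
  C_11 = (0.75)(0.90) − (-0.25)(-0.10) = 0.6500
  C_12 = −[(-0.10)(0.90) − (-0.25)(-0.15)] = 0.1275
  C_13 = (-0.10)(-0.10) − (0.75)(-0.15) = 0.1225
  C_21 = −[(-0.40)(0.90) − (-0.45)(-0.10)] = 0.4050
  C_22 = (0.60)(0.90) − (-0.45)(-0.15) = 0.4725
  C_23 = −[(0.60)(-0.10) − (-0.40)(-0.15)] = 0.1200
  C_31 = (-0.40)(-0.25) − (-0.45)(0.75) = 0.4375
  C_32 = −[(0.60)(-0.25) − (-0.45)(-0.10)] = 0.1950
  C_33 = (0.60)(0.75) − (-0.40)(-0.10) = 0.4100
det(I−A) = Σ_j (I−A)_1j·C_1j = (0.60)(0.6500) + (-0.40)(0.1275) + (-0.45)(0.1225) = 0.283875
adj(I−A) = Cᵀ =
  [ 0.6500   0.4050   0.4375]
  [ 0.1275   0.4725   0.1950]
  [ 0.1225   0.1200   0.4100]
(I − A)⁻¹ = adj(I−A) / det(I−A) ≈
  [   2.2897     1.4267     1.5412]
  [   0.4491     1.6645     0.6869]
  [   0.4315     0.4227     1.4443]
First solve x = (I − A)⁻¹ d = adj(I−A)·d / det(I−A); in particular x_R = (0.1275·460 + 0.4725·220 + 0.1950·540) / 0.283875 = 267.90 / 0.283875 ≈ 943.7252.
Intermediate flow from R to R: z_RR = a_RR · x_R = 0.25 × 267.90 / 0.283875 = 66.975 / 0.283875 ≈ 235.93.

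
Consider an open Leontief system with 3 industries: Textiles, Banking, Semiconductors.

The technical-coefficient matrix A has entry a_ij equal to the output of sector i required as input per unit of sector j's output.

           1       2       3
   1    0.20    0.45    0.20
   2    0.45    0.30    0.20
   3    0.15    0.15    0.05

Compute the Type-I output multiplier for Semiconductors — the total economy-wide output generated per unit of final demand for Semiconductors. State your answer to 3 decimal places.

m_3 = 3.129

I − A =
  [   0.80    -0.45    -0.20]
  [  -0.45     0.70    -0.20]
  [  -0.15    -0.15     0.95]
Cofactors of I−A, C_ij = (−1)^(i+j)·(minor ij) (rows/columns in the sector order above):
  C_11 = (0.70)(0.95) − (-0.20)(-0.15) = 0.6350
  C_12 = −[(-0.45)(0.95) − (-0.20)(-0.15)] = 0.4575
  C_13 = (-0.45)(-0.15) − (0.70)(-0.15) = 0.1725
  C_21 = −[(-0.45)(0.95) − (-0.20)(-0.15)] = 0.4575
  C_22 = (0.80)(0.95) − (-0.20)(-0.15) = 0.7300
  C_23 = −[(0.80)(-0.15) − (-0.45)(-0.15)] = 0.1875
  C_31 = (-0.45)(-0.20) − (-0.20)(0.70) = 0.2300
  C_32 = −[(0.80)(-0.20) − (-0.20)(-0.45)] = 0.2500
  C_33 = (0.80)(0.70) − (-0.45)(-0.45) = 0.3575
det(I−A) = Σ_j (I−A)_1j·C_1j = (0.80)(0.6350) + (-0.45)(0.4575) + (-0.20)(0.1725) = 0.267625
adj(I−A) = Cᵀ =
  [ 0.6350   0.4575   0.2300]
  [ 0.4575   0.7300   0.2500]
  [ 0.1725   0.1875   0.3575]
(I − A)⁻¹ = adj(I−A) / det(I−A) ≈
  [   2.3727     1.7095     0.8594]
  [   1.7095     2.7277     0.9341]
  [   0.6446     0.7006     1.3358]
The output multiplier for sector j is the column-j sum of the Leontief inverse (I − A)⁻¹ = adj(I−A) / det(I−A).
Column 3 of adj(I−A): (0.2300, 0.2500, 0.3575); det(I−A) = 0.267625.
m_3 = (0.2300 + 0.2500 + 0.3575) / 0.267625 = 0.8375 / 0.267625 ≈ 3.129.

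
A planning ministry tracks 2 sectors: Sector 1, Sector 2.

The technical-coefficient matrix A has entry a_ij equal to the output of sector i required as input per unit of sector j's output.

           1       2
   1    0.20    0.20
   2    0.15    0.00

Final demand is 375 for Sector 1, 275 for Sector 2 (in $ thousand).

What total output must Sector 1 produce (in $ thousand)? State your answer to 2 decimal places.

I − A =
  [   0.80    -0.20]
  [  -0.15     1.00]
det(I−A) = (0.80)(1.00) − (-0.20)(-0.15) = 0.7700
adj(I−A) = [[1.00, 0.20], [0.15, 0.80]]
(I − A)⁻¹ = adj(I−A) / det(I−A) ≈
  [   1.2987     0.2597]
  [   0.1948     1.0390]
x = (I − A)⁻¹ d = adj(I−A)·d / det(I−A), with det(I−A) = 0.7700:
  x_1 = (1.00·375 + 0.20·275) / 0.7700 = 430.00 / 0.7700 ≈ 558.44
  x_2 = (0.15·375 + 0.80·275) / 0.7700 = 276.25 / 0.7700 ≈ 358.77

x_1 = 558.44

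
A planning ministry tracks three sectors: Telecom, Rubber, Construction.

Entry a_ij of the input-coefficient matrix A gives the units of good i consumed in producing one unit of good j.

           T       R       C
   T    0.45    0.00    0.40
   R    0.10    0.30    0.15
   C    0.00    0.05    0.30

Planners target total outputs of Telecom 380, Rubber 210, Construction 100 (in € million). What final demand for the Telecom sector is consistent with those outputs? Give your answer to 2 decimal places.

I − A =
  [   0.55     0.00    -0.40]
  [  -0.10     0.70    -0.15]
  [   0.00    -0.05     0.70]
d = (I − A) x:
  d_T = (+0.55)·380 + (+0.00)·210 + (-0.40)·100 = 169.00
  d_R = (-0.10)·380 + (+0.70)·210 + (-0.15)·100 = 94.00
  d_C = (+0.00)·380 + (-0.05)·210 + (+0.70)·100 = 59.50

d_T = 169.00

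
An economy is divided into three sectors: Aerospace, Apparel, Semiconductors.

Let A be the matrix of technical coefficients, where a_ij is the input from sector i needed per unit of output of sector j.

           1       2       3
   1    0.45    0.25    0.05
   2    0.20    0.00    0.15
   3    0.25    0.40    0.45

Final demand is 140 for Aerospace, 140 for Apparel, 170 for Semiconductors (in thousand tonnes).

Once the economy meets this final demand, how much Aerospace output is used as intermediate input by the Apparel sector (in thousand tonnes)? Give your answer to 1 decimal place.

z_12 = 89.0

I − A =
  [   0.55    -0.25    -0.05]
  [  -0.20     1.00    -0.15]
  [  -0.25    -0.40     0.55]
Cofactors of I−A, C_ij = (−1)^(i+j)·(minor ij) (rows/columns in the sector order above):
  C_11 = (1.00)(0.55) − (-0.15)(-0.40) = 0.4900
  C_12 = −[(-0.20)(0.55) − (-0.15)(-0.25)] = 0.1475
  C_13 = (-0.20)(-0.40) − (1.00)(-0.25) = 0.3300
  C_21 = −[(-0.25)(0.55) − (-0.05)(-0.40)] = 0.1575
  C_22 = (0.55)(0.55) − (-0.05)(-0.25) = 0.2900
  C_23 = −[(0.55)(-0.40) − (-0.25)(-0.25)] = 0.2825
  C_31 = (-0.25)(-0.15) − (-0.05)(1.00) = 0.0875
  C_32 = −[(0.55)(-0.15) − (-0.05)(-0.20)] = 0.0925
  C_33 = (0.55)(1.00) − (-0.25)(-0.20) = 0.5000
det(I−A) = Σ_j (I−A)_1j·C_1j = (0.55)(0.4900) + (-0.25)(0.1475) + (-0.05)(0.3300) = 0.216125
adj(I−A) = Cᵀ =
  [ 0.4900   0.1575   0.0875]
  [ 0.1475   0.2900   0.0925]
  [ 0.3300   0.2825   0.5000]
(I − A)⁻¹ = adj(I−A) / det(I−A) ≈
  [   2.2672     0.7287     0.4049]
  [   0.6825     1.3418     0.4280]
  [   1.5269     1.3071     2.3135]
First solve x = (I − A)⁻¹ d = adj(I−A)·d / det(I−A); in particular x_2 = (0.1475·140 + 0.2900·140 + 0.0925·170) / 0.216125 = 76.975 / 0.216125 ≈ 356.160.
Intermediate flow from 1 to 2: z_12 = a_12 · x_2 = 0.25 × 76.975 / 0.216125 = 19.24375 / 0.216125 ≈ 89.0.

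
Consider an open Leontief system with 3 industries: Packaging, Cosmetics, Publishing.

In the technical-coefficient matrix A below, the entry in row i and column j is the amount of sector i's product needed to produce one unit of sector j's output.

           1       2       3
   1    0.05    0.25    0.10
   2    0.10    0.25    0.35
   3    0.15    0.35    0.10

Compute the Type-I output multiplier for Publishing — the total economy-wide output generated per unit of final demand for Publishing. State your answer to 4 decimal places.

m_3 = 2.5132

I − A =
  [   0.95    -0.25    -0.10]
  [  -0.10     0.75    -0.35]
  [  -0.15    -0.35     0.90]
Cofactors of I−A, C_ij = (−1)^(i+j)·(minor ij) (rows/columns in the sector order above):
  C_11 = (0.75)(0.90) − (-0.35)(-0.35) = 0.5525
  C_12 = −[(-0.10)(0.90) − (-0.35)(-0.15)] = 0.1425
  C_13 = (-0.10)(-0.35) − (0.75)(-0.15) = 0.1475
  C_21 = −[(-0.25)(0.90) − (-0.10)(-0.35)] = 0.2600
  C_22 = (0.95)(0.90) − (-0.10)(-0.15) = 0.8400
  C_23 = −[(0.95)(-0.35) − (-0.25)(-0.15)] = 0.3700
  C_31 = (-0.25)(-0.35) − (-0.10)(0.75) = 0.1625
  C_32 = −[(0.95)(-0.35) − (-0.10)(-0.10)] = 0.3425
  C_33 = (0.95)(0.75) − (-0.25)(-0.10) = 0.6875
det(I−A) = Σ_j (I−A)_1j·C_1j = (0.95)(0.5525) + (-0.25)(0.1425) + (-0.10)(0.1475) = 0.4745
adj(I−A) = Cᵀ =
  [ 0.5525   0.2600   0.1625]
  [ 0.1425   0.8400   0.3425]
  [ 0.1475   0.3700   0.6875]
(I − A)⁻¹ = adj(I−A) / det(I−A) ≈
  [   1.16438     0.54795     0.34247]
  [   0.30032     1.77028     0.72181]
  [   0.31085     0.77977     1.44889]
The output multiplier for sector j is the column-j sum of the Leontief inverse (I − A)⁻¹ = adj(I−A) / det(I−A).
Column 3 of adj(I−A): (0.1625, 0.3425, 0.6875); det(I−A) = 0.4745.
m_3 = (0.1625 + 0.3425 + 0.6875) / 0.4745 = 1.1925 / 0.4745 ≈ 2.5132.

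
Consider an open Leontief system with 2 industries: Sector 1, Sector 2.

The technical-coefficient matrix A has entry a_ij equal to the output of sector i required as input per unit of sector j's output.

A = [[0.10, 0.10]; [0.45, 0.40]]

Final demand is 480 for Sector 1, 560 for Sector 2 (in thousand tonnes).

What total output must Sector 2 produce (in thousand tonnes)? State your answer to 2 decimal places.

x_2 = 1454.55

I − A =
  [   0.90    -0.10]
  [  -0.45     0.60]
det(I−A) = (0.90)(0.60) − (-0.10)(-0.45) = 0.4950
adj(I−A) = [[0.60, 0.10], [0.45, 0.90]]
(I − A)⁻¹ = adj(I−A) / det(I−A) ≈
  [   1.2121     0.2020]
  [   0.9091     1.8182]
x = (I − A)⁻¹ d = adj(I−A)·d / det(I−A), with det(I−A) = 0.4950:
  x_1 = (0.60·480 + 0.10·560) / 0.4950 = 344.00 / 0.4950 ≈ 694.95
  x_2 = (0.45·480 + 0.90·560) / 0.4950 = 720.00 / 0.4950 ≈ 1454.55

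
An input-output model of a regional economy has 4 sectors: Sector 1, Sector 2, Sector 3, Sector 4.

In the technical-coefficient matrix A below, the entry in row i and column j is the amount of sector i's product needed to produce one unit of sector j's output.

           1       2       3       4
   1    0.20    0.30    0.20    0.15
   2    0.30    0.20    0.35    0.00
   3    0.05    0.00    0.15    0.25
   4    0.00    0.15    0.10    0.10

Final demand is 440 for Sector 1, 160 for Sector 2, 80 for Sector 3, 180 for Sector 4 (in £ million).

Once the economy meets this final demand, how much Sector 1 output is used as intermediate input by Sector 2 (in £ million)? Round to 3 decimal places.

z_12 = 195.904

I − A =
  [   0.80    -0.30    -0.20    -0.15]
  [  -0.30     0.80    -0.35     0.00]
  [  -0.05     0.00     0.85    -0.25]
  [   0.00    -0.15    -0.10     0.90]
Compute the cofactors C_ij = (−1)^(i+j)·(3×3 minor ij) of I−A; the adjugate is their transpose:
adj(I−A) = Cᵀ =
  [ 0.578875   0.248625   0.258375   0.168250]
  [ 0.237750   0.582250   0.310500   0.125875]
  [ 0.047250   0.044625   0.488250   0.143500]
  [ 0.044875   0.102000   0.106000   0.454250]
det(I−A) = Σ_j (I−A)_1j·C_1j = (0.80)(0.578875) + (-0.30)(0.237750) + (-0.20)(0.047250) + (-0.15)(0.044875) = 0.37559375
(I − A)⁻¹ = adj(I−A) / det(I−A) ≈
  [   1.5412     0.6620     0.6879     0.4480]
  [   0.6330     1.5502     0.8267     0.3351]
  [   0.1258     0.1188     1.2999     0.3821]
  [   0.1195     0.2716     0.2822     1.2094]
First solve x = (I − A)⁻¹ d = adj(I−A)·d / det(I−A); in particular x_2 = (0.237750·440 + 0.582250·160 + 0.310500·80 + 0.125875·180) / 0.37559375 = 245.2675 / 0.37559375 ≈ 653.01273.
Intermediate flow from 1 to 2: z_12 = a_12 · x_2 = 0.30 × 245.2675 / 0.37559375 = 73.58025 / 0.37559375 ≈ 195.904.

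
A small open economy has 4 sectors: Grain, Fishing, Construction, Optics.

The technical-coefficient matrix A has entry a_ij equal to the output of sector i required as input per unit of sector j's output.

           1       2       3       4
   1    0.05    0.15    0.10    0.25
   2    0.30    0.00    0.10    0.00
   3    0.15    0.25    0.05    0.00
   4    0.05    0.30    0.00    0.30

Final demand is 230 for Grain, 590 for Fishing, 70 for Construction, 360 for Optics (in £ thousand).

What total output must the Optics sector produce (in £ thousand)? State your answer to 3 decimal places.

I − A =
  [   0.95    -0.15    -0.10    -0.25]
  [  -0.30     1.00    -0.10     0.00]
  [  -0.15    -0.25     0.95     0.00]
  [  -0.05    -0.30     0.00     0.70]
Compute the cofactors C_ij = (−1)^(i+j)·(3×3 minor ij) of I−A; the adjugate is their transpose:
adj(I−A) = Cᵀ =
  [ 0.647500   0.188500   0.088000   0.231250]
  [ 0.210000   0.609375   0.086250   0.075000]
  [ 0.157500   0.190125   0.598500   0.056250]
  [ 0.136250   0.274625   0.043250   0.811250]
det(I−A) = Σ_j (I−A)_1j·C_1j = (0.95)(0.647500) + (-0.15)(0.210000) + (-0.10)(0.157500) + (-0.25)(0.136250) = 0.5338125
(I − A)⁻¹ = adj(I−A) / det(I−A) ≈
  [   1.2130     0.3531     0.1649     0.4332]
  [   0.3934     1.1416     0.1616     0.1405]
  [   0.2950     0.3562     1.1212     0.1054]
  [   0.2552     0.5145     0.0810     1.5197]
x = (I − A)⁻¹ d = adj(I−A)·d / det(I−A), with det(I−A) = 0.5338125:
  x_1 = (0.647500·230 + 0.188500·590 + 0.088000·70 + 0.231250·360) / 0.5338125 = 349.55 / 0.5338125 ≈ 654.818
  x_2 = (0.210000·230 + 0.609375·590 + 0.086250·70 + 0.075000·360) / 0.5338125 = 440.86875 / 0.5338125 ≈ 825.887
  x_3 = (0.157500·230 + 0.190125·590 + 0.598500·70 + 0.056250·360) / 0.5338125 = 210.54375 / 0.5338125 ≈ 394.415
  x_4 = (0.136250·230 + 0.274625·590 + 0.043250·70 + 0.811250·360) / 0.5338125 = 488.44375 / 0.5338125 ≈ 915.010

x_4 = 915.010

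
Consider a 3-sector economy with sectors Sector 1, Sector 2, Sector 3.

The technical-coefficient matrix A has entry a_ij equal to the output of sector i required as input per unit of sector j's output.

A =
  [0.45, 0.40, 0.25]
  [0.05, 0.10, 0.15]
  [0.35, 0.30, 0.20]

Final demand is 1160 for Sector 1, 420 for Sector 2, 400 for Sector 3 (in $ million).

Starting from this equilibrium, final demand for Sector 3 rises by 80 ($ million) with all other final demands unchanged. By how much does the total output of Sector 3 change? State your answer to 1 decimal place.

I − A =
  [   0.55    -0.40    -0.25]
  [  -0.05     0.90    -0.15]
  [  -0.35    -0.30     0.80]
Cofactors of I−A, C_ij = (−1)^(i+j)·(minor ij) (rows/columns in the sector order above):
  C_11 = (0.90)(0.80) − (-0.15)(-0.30) = 0.6750
  C_12 = −[(-0.05)(0.80) − (-0.15)(-0.35)] = 0.0925
  C_13 = (-0.05)(-0.30) − (0.90)(-0.35) = 0.3300
  C_21 = −[(-0.40)(0.80) − (-0.25)(-0.30)] = 0.3950
  C_22 = (0.55)(0.80) − (-0.25)(-0.35) = 0.3525
  C_23 = −[(0.55)(-0.30) − (-0.40)(-0.35)] = 0.3050
  C_31 = (-0.40)(-0.15) − (-0.25)(0.90) = 0.2850
  C_32 = −[(0.55)(-0.15) − (-0.25)(-0.05)] = 0.0950
  C_33 = (0.55)(0.90) − (-0.40)(-0.05) = 0.4750
det(I−A) = Σ_j (I−A)_1j·C_1j = (0.55)(0.6750) + (-0.40)(0.0925) + (-0.25)(0.3300) = 0.25175
adj(I−A) = Cᵀ =
  [ 0.6750   0.3950   0.2850]
  [ 0.0925   0.3525   0.0950]
  [ 0.3300   0.3050   0.4750]
(I − A)⁻¹ = adj(I−A) / det(I−A) ≈
  [   2.6812     1.5690     1.1321]
  [   0.3674     1.4002     0.3774]
  [   1.3108     1.2115     1.8868]
Δx = (I − A)⁻¹ Δd with Δd having +80 in the Sector 3 component and 0 elsewhere.
So Δx_3 = L_33 · (+80), where L_33 = adj(I−A)_33 / det(I−A) = 0.4750 / 0.25175.
Δx_3 = 0.4750 × (+80) / 0.25175 = 38.00 / 0.25175 ≈ 150.9.

Δx_3 = 150.9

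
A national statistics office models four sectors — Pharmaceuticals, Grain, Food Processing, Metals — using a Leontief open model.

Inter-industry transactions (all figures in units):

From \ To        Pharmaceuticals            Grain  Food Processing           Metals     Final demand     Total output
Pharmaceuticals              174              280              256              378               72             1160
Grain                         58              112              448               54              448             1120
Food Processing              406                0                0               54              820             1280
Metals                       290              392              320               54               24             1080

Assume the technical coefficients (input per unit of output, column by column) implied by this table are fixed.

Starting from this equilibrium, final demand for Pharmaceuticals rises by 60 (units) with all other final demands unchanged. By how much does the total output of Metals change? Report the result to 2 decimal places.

Δx_M = 47.24

Technical coefficients a_ij = z_ij / X_j:
  a_PP = 174/1160 = 0.15, a_GP = 58/1160 = 0.05, a_FP = 406/1160 = 0.35, a_MP = 290/1160 = 0.25
  a_PG = 280/1120 = 0.25, a_GG = 112/1120 = 0.10, a_FG = 0/1120 = 0.00, a_MG = 392/1120 = 0.35
  a_PF = 256/1280 = 0.20, a_GF = 448/1280 = 0.35, a_FF = 0/1280 = 0.00, a_MF = 320/1280 = 0.25
  a_PM = 378/1080 = 0.35, a_GM = 54/1080 = 0.05, a_FM = 54/1080 = 0.05, a_MM = 54/1080 = 0.05
I − A =
  [   0.85    -0.25    -0.20    -0.35]
  [  -0.05     0.90    -0.35    -0.05]
  [  -0.35     0.00     1.00    -0.05]
  [  -0.25    -0.35    -0.25     0.95]
Compute the cofactors C_ij = (−1)^(i+j)·(3×3 minor ij) of I−A; the adjugate is their transpose:
adj(I−A) = Cᵀ =
  [ 0.820125   0.360375   0.375375   0.340875]
  [ 0.184500   0.609750   0.279000   0.114750]
  [ 0.305250   0.144000   0.612000   0.152250]
  [ 0.364125   0.357375   0.362625   0.658875]
det(I−A) = Σ_j (I−A)_1j·C_1j = (0.85)(0.820125) + (-0.25)(0.184500) + (-0.20)(0.305250) + (-0.35)(0.364125) = 0.4624875
(I − A)⁻¹ = adj(I−A) / det(I−A) ≈
  [   1.7733     0.7792     0.8116     0.7370]
  [   0.3989     1.3184     0.6033     0.2481]
  [   0.6600     0.3114     1.3233     0.3292]
  [   0.7873     0.7727     0.7841     1.4246]
Δx = (I − A)⁻¹ Δd with Δd having +60 in the Pharmaceuticals component and 0 elsewhere.
So Δx_M = L_MP · (+60), where L_MP = adj(I−A)_MP / det(I−A) = 0.364125 / 0.4624875.
Δx_M = 0.364125 × (+60) / 0.4624875 = 21.8475 / 0.4624875 ≈ 47.24.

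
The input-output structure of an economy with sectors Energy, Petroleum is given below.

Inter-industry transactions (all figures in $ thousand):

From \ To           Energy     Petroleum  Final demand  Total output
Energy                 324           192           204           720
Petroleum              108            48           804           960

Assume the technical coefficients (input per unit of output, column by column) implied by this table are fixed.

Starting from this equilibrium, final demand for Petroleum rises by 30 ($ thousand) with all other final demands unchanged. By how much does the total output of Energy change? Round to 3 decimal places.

Δx_E = 12.183

Technical coefficients a_ij = z_ij / X_j:
  a_EE = 324/720 = 0.45, a_PE = 108/720 = 0.15
  a_EP = 192/960 = 0.20, a_PP = 48/960 = 0.05
I − A =
  [   0.55    -0.20]
  [  -0.15     0.95]
det(I−A) = (0.55)(0.95) − (-0.20)(-0.15) = 0.4925
adj(I−A) = [[0.95, 0.20], [0.15, 0.55]]
(I − A)⁻¹ = adj(I−A) / det(I−A) ≈
  [   1.9289     0.4061]
  [   0.3046     1.1168]
Δx = (I − A)⁻¹ Δd with Δd having +30 in the Petroleum component and 0 elsewhere.
So Δx_E = L_EP · (+30), where L_EP = adj(I−A)_EP / det(I−A) = 0.20 / 0.4925.
Δx_E = 0.20 × (+30) / 0.4925 = 6.00 / 0.4925 ≈ 12.183.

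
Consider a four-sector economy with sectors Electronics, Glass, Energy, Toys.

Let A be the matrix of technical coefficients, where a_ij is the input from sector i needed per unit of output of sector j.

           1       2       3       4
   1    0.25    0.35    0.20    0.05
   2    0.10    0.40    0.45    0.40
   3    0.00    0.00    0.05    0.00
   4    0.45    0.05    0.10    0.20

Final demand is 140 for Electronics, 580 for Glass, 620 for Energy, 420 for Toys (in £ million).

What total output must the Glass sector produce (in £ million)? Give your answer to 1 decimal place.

x_2 = 3008.9

I − A =
  [   0.75    -0.35    -0.20    -0.05]
  [  -0.10     0.60    -0.45    -0.40]
  [   0.00     0.00     0.95     0.00]
  [  -0.45    -0.05    -0.10     0.80]
Compute the cofactors C_ij = (−1)^(i+j)·(3×3 minor ij) of I−A; the adjugate is their transpose:
adj(I−A) = Cᵀ =
  [ 0.437000   0.268375   0.236125   0.161500]
  [ 0.247000   0.548625   0.342375   0.289750]
  [ 0.000000   0.000000   0.240250   0.000000]
  [ 0.261250   0.185250   0.184250   0.394250]
det(I−A) = Σ_j (I−A)_1j·C_1j = (0.75)(0.437000) + (-0.35)(0.247000) + (-0.20)(0.000000) + (-0.05)(0.261250) = 0.2282375
(I − A)⁻¹ = adj(I−A) / det(I−A) ≈
  [   1.9147     1.1759     1.0346     0.7076]
  [   1.0822     2.4037     1.5001     1.2695]
  [   0.0000     0.0000     1.0526     0.0000]
  [   1.1446     0.8117     0.8073     1.7274]
x = (I − A)⁻¹ d = adj(I−A)·d / det(I−A), with det(I−A) = 0.2282375:
  x_1 = (0.437000·140 + 0.268375·580 + 0.236125·620 + 0.161500·420) / 0.2282375 = 431.065 / 0.2282375 ≈ 1888.7
  x_2 = (0.247000·140 + 0.548625·580 + 0.342375·620 + 0.289750·420) / 0.2282375 = 686.75 / 0.2282375 ≈ 3008.9
  x_3 = (0.000000·140 + 0.000000·580 + 0.240250·620 + 0.000000·420) / 0.2282375 = 148.955 / 0.2282375 ≈ 652.6
  x_4 = (0.261250·140 + 0.185250·580 + 0.184250·620 + 0.394250·420) / 0.2282375 = 423.84 / 0.2282375 ≈ 1857.0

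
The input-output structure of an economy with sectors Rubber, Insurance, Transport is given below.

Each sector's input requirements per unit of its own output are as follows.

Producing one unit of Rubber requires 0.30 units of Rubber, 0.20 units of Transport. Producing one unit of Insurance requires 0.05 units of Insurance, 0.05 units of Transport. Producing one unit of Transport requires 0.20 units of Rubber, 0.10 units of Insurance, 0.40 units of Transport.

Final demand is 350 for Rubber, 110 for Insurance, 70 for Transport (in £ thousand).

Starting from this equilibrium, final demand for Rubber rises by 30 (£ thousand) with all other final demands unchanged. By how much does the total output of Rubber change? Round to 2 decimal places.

I − A =
  [   0.70     0.00    -0.20]
  [   0.00     0.95    -0.10]
  [  -0.20    -0.05     0.60]
Cofactors of I−A, C_ij = (−1)^(i+j)·(minor ij) (rows/columns in the sector order above):
  C_11 = (0.95)(0.60) − (-0.10)(-0.05) = 0.5650
  C_12 = −[(0.00)(0.60) − (-0.10)(-0.20)] = 0.0200
  C_13 = (0.00)(-0.05) − (0.95)(-0.20) = 0.1900
  C_21 = −[(0.00)(0.60) − (-0.20)(-0.05)] = 0.0100
  C_22 = (0.70)(0.60) − (-0.20)(-0.20) = 0.3800
  C_23 = −[(0.70)(-0.05) − (0.00)(-0.20)] = 0.0350
  C_31 = (0.00)(-0.10) − (-0.20)(0.95) = 0.1900
  C_32 = −[(0.70)(-0.10) − (-0.20)(0.00)] = 0.0700
  C_33 = (0.70)(0.95) − (0.00)(0.00) = 0.6650
det(I−A) = Σ_j (I−A)_1j·C_1j = (0.70)(0.5650) + (0.00)(0.0200) + (-0.20)(0.1900) = 0.3575
adj(I−A) = Cᵀ =
  [ 0.5650   0.0100   0.1900]
  [ 0.0200   0.3800   0.0700]
  [ 0.1900   0.0350   0.6650]
(I − A)⁻¹ = adj(I−A) / det(I−A) ≈
  [   1.5804     0.0280     0.5315]
  [   0.0559     1.0629     0.1958]
  [   0.5315     0.0979     1.8601]
Δx = (I − A)⁻¹ Δd with Δd having +30 in the Rubber component and 0 elsewhere.
So Δx_R = L_RR · (+30), where L_RR = adj(I−A)_RR / det(I−A) = 0.5650 / 0.3575.
Δx_R = 0.5650 × (+30) / 0.3575 = 16.95 / 0.3575 ≈ 47.41.

Δx_R = 47.41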